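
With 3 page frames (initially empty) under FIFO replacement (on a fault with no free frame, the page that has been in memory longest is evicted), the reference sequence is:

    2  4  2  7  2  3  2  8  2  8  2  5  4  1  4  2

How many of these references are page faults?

2 → fault, frames {2}
4 → fault, frames {2,4}
2 → hit
7 → fault, frames {2,4,7}
2 → hit
3 → fault, evict 2, frames {4,7,3}
2 → fault, evict 4, frames {7,3,2}
8 → fault, evict 7, frames {3,2,8}
2 → hit
8 → hit
2 → hit
5 → fault, evict 3, frames {2,8,5}
4 → fault, evict 2, frames {8,5,4}
1 → fault, evict 8, frames {5,4,1}
4 → hit
2 → fault, evict 5, frames {4,1,2}
Page faults: 10.

10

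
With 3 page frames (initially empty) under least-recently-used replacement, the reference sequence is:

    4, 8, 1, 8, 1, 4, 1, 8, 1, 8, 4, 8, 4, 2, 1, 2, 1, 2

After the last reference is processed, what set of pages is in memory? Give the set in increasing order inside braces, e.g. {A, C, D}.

4: miss, frames [4]
8: miss, frames [4, 8]
1: miss, frames [4, 8, 1]
8: hit
1: hit
4: hit
1: hit
8: hit
1: hit
8: hit
4: hit
8: hit
4: hit
2: miss, evict 1, frames [8, 4, 2]
1: miss, evict 8, frames [4, 2, 1]
2: hit
1: hit
2: hit

{1, 2, 4}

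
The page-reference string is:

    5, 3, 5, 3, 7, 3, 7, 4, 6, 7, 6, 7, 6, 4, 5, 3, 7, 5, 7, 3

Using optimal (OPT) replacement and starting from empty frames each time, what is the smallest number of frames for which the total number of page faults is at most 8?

f=1: 20 faults
f=2: 10 faults
f=3: 7 faults
f=4: 6 faults
f=5: 5 faults
Smallest f with faults ≤ 8 is 3.

3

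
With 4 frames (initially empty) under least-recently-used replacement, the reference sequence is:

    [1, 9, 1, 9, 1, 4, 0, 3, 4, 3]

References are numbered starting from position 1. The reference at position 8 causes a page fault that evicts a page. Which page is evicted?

9

pos 1: 1 -> miss, frames (1)
pos 2: 9 -> miss, frames (1 9)
pos 3: 1 -> hit
pos 4: 9 -> hit
pos 5: 1 -> hit
pos 6: 4 -> miss, frames (9 1 4)
pos 7: 0 -> miss, frames (9 1 4 0)
pos 8: 3 -> miss, evict 9, frames (1 4 0 3)
At position 8, page 9 is evicted.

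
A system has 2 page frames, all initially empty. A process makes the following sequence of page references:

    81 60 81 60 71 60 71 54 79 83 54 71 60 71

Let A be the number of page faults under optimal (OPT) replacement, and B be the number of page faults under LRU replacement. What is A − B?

-1

Under OPT: F F . . F . . F F F . F F . → 8 faults.
Under LRU: F F . . F . . F F F F F F . → 9 faults.
A − B = 8 − 9 = -1.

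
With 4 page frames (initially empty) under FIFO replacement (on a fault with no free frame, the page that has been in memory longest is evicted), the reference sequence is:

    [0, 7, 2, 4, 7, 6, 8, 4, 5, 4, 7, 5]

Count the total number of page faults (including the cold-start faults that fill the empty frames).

8

0 -> fault, frames (0)
7 -> fault, frames (0 7)
2 -> fault, frames (0 7 2)
4 -> fault, frames (0 7 2 4)
7 -> hit
6 -> fault, evict 0, frames (7 2 4 6)
8 -> fault, evict 7, frames (2 4 6 8)
4 -> hit
5 -> fault, evict 2, frames (4 6 8 5)
4 -> hit
7 -> fault, evict 4, frames (6 8 5 7)
5 -> hit
Page faults: 8.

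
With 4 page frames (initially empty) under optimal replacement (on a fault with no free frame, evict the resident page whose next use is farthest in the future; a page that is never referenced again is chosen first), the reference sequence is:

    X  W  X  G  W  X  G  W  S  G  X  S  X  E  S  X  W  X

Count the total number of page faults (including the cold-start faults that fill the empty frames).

5

X -> fault, frames {X}
W -> fault, frames {X,W}
X -> hit
G -> fault, frames {X,W,G}
W -> hit
X -> hit
G -> hit
W -> hit
S -> fault, frames {X,W,G,S}
G -> hit
X -> hit
S -> hit
X -> hit
E -> fault, evict G, frames {X,W,S,E}
S -> hit
X -> hit
W -> hit
X -> hit
Page faults: 5.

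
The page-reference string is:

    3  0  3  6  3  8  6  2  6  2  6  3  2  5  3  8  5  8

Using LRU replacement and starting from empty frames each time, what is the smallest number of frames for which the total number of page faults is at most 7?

4

f=1: 18 faults
f=2: 12 faults
f=3: 8 faults
f=4: 7 faults
f=5: 6 faults
f=6: 6 faults
Smallest f with faults ≤ 7 is 4.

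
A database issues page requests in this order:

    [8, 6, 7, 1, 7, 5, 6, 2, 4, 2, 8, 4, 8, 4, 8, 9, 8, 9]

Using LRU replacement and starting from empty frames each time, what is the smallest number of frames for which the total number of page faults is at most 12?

f=1: 18 faults
f=2: 11 faults
f=3: 10 faults
f=4: 9 faults
f=5: 9 faults
f=6: 9 faults
f=7: 8 faults
f=8: 8 faults
Smallest f with faults ≤ 12 is 2.

2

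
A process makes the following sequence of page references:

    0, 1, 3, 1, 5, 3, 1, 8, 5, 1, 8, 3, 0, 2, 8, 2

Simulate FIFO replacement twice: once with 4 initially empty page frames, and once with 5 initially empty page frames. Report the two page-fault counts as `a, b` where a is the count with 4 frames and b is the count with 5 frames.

4 frames: F F F . F . . F . . . . F F . . → 7 faults.
5 frames: F F F . F . . F . . . . . F . . → 6 faults.
6 < 7: adding a frame reduced faults, as is typical.

7, 6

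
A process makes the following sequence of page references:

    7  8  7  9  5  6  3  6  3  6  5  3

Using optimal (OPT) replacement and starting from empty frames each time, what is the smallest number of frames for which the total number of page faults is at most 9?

2

f=1: 12 faults
f=2: 7 faults
f=3: 6 faults
f=4: 6 faults
f=5: 6 faults
f=6: 6 faults
Smallest f with faults ≤ 9 is 2.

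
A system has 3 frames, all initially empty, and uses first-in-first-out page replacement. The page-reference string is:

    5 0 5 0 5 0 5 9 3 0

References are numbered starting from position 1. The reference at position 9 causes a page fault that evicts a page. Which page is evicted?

5

pos 1: 5: fault, frames [5]
pos 2: 0: fault, frames [5, 0]
pos 3: 5: hit
pos 4: 0: hit
pos 5: 5: hit
pos 6: 0: hit
pos 7: 5: hit
pos 8: 9: fault, frames [5, 0, 9]
pos 9: 3: fault, evict 5, frames [0, 9, 3]
At position 9, page 5 is evicted.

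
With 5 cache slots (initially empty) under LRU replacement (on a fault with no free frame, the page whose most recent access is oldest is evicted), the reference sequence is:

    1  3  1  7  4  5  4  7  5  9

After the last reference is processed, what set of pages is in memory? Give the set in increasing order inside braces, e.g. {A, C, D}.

{1, 4, 5, 7, 9}

1 → fault, frames [1]
3 → fault, frames [1, 3]
1 → hit
7 → fault, frames [3, 1, 7]
4 → fault, frames [3, 1, 7, 4]
5 → fault, frames [3, 1, 7, 4, 5]
4 → hit
7 → hit
5 → hit
9 → fault, evict 3, frames [1, 4, 7, 5, 9]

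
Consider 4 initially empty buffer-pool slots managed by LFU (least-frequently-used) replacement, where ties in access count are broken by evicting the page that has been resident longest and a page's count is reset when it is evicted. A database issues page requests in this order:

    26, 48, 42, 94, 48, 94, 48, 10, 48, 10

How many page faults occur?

5

26: miss, frames {26}
48: miss, frames {26,48}
42: miss, frames {26,48,42}
94: miss, frames {26,48,42,94}
48: hit
94: hit
48: hit
10: miss, evict 26, frames {48,42,94,10}
48: hit
10: hit
Page faults: 5.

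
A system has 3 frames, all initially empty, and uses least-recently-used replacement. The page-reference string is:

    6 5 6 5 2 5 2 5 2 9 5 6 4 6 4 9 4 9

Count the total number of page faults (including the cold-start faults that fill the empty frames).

7

6 → fault, frames [6]
5 → fault, frames [6, 5]
6 → hit
5 → hit
2 → fault, frames [6, 5, 2]
5 → hit
2 → hit
5 → hit
2 → hit
9 → fault, evict 6, frames [5, 2, 9]
5 → hit
6 → fault, evict 2, frames [9, 5, 6]
4 → fault, evict 9, frames [5, 6, 4]
6 → hit
4 → hit
9 → fault, evict 5, frames [6, 4, 9]
4 → hit
9 → hit
Page faults: 7.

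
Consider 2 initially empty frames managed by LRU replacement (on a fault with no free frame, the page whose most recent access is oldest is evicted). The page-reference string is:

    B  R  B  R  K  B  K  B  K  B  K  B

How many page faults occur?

B: fault, frames (B)
R: fault, frames (B R)
B: hit
R: hit
K: fault, evict B, frames (R K)
B: fault, evict R, frames (K B)
K: hit
B: hit
K: hit
B: hit
K: hit
B: hit
Page faults: 4.

4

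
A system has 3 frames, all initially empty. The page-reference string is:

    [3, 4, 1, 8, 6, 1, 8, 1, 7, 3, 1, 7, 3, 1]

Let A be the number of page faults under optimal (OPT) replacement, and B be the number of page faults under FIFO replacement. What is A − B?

Under OPT: F F F F F . . . F F . . . . → 7 faults.
Under FIFO: F F F F F . . . F F F . . . → 8 faults.
A − B = 7 − 8 = -1.

-1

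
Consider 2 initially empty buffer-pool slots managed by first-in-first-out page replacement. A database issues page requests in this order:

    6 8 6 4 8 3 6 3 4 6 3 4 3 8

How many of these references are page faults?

8

6 -> fault, frames (6)
8 -> fault, frames (6 8)
6 -> hit
4 -> fault, evict 6, frames (8 4)
8 -> hit
3 -> fault, evict 8, frames (4 3)
6 -> fault, evict 4, frames (3 6)
3 -> hit
4 -> fault, evict 3, frames (6 4)
6 -> hit
3 -> fault, evict 6, frames (4 3)
4 -> hit
3 -> hit
8 -> fault, evict 4, frames (3 8)
Page faults: 8.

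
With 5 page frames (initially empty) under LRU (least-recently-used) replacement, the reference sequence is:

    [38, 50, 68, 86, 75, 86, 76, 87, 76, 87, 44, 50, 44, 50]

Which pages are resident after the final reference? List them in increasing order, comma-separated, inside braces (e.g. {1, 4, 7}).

38 → miss, frames (38)
50 → miss, frames (38 50)
68 → miss, frames (38 50 68)
86 → miss, frames (38 50 68 86)
75 → miss, frames (38 50 68 86 75)
86 → hit
76 → miss, evict 38, frames (50 68 75 86 76)
87 → miss, evict 50, frames (68 75 86 76 87)
76 → hit
87 → hit
44 → miss, evict 68, frames (75 86 76 87 44)
50 → miss, evict 75, frames (86 76 87 44 50)
44 → hit
50 → hit

{44, 50, 76, 86, 87}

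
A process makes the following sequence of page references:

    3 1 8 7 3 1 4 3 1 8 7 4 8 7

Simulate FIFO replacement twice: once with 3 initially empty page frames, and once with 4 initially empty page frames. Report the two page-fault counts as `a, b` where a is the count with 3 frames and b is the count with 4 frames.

3 frames: F F F F F F F . . F F . . . → 9 faults.
4 frames: F F F F . . F F F F F F . . → 10 faults.
10 > 9: adding a frame increased faults — Belady's anomaly.

9, 10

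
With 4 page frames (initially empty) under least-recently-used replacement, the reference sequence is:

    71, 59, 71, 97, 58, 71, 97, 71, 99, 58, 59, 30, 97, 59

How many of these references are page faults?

8

71 -> fault, frames {71}
59 -> fault, frames {71,59}
71 -> hit
97 -> fault, frames {59,71,97}
58 -> fault, frames {59,71,97,58}
71 -> hit
97 -> hit
71 -> hit
99 -> fault, evict 59, frames {58,97,71,99}
58 -> hit
59 -> fault, evict 97, frames {71,99,58,59}
30 -> fault, evict 71, frames {99,58,59,30}
97 -> fault, evict 99, frames {58,59,30,97}
59 -> hit
Page faults: 8.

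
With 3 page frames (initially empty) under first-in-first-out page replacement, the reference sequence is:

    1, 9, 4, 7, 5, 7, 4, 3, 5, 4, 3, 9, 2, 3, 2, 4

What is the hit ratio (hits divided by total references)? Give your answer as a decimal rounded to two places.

0.31

1 -> fault, frames [1]
9 -> fault, frames [1, 9]
4 -> fault, frames [1, 9, 4]
7 -> fault, evict 1, frames [9, 4, 7]
5 -> fault, evict 9, frames [4, 7, 5]
7 -> hit
4 -> hit
3 -> fault, evict 4, frames [7, 5, 3]
5 -> hit
4 -> fault, evict 7, frames [5, 3, 4]
3 -> hit
9 -> fault, evict 5, frames [3, 4, 9]
2 -> fault, evict 3, frames [4, 9, 2]
3 -> fault, evict 4, frames [9, 2, 3]
2 -> hit
4 -> fault, evict 9, frames [2, 3, 4]
Hits: 5 of 16 references → 5/16 = 0.3125.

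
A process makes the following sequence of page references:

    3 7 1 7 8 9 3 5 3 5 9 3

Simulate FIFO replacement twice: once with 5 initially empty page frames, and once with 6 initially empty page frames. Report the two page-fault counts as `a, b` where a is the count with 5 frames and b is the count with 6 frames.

7, 6

5 frames: F F F . F F . F F . . . → 7 faults.
6 frames: F F F . F F . F . . . . → 6 faults.
6 < 7: adding a frame reduced faults, as is typical.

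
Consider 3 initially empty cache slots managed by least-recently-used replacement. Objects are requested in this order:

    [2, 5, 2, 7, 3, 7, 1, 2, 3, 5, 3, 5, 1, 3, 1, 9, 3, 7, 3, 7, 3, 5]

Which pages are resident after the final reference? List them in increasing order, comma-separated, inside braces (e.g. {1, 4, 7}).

2 → fault, frames {2}
5 → fault, frames {2,5}
2 → hit
7 → fault, frames {5,2,7}
3 → fault, evict 5, frames {2,7,3}
7 → hit
1 → fault, evict 2, frames {3,7,1}
2 → fault, evict 3, frames {7,1,2}
3 → fault, evict 7, frames {1,2,3}
5 → fault, evict 1, frames {2,3,5}
3 → hit
5 → hit
1 → fault, evict 2, frames {3,5,1}
3 → hit
1 → hit
9 → fault, evict 5, frames {3,1,9}
3 → hit
7 → fault, evict 1, frames {9,3,7}
3 → hit
7 → hit
3 → hit
5 → fault, evict 9, frames {7,3,5}

{3, 5, 7}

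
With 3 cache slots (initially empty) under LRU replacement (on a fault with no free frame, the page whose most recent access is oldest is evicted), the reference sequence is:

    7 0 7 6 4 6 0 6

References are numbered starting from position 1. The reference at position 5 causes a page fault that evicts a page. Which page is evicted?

0

pos 1: 7 → fault, frames (7)
pos 2: 0 → fault, frames (7 0)
pos 3: 7 → hit
pos 4: 6 → fault, frames (0 7 6)
pos 5: 4 → fault, evict 0, frames (7 6 4)
At position 5, page 0 is evicted.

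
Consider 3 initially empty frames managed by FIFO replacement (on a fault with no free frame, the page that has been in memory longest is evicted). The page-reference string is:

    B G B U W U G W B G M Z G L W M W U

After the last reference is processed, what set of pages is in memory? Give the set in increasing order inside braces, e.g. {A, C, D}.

{M, U, W}

B → miss, frames [B]
G → miss, frames [B, G]
B → hit
U → miss, frames [B, G, U]
W → miss, evict B, frames [G, U, W]
U → hit
G → hit
W → hit
B → miss, evict G, frames [U, W, B]
G → miss, evict U, frames [W, B, G]
M → miss, evict W, frames [B, G, M]
Z → miss, evict B, frames [G, M, Z]
G → hit
L → miss, evict G, frames [M, Z, L]
W → miss, evict M, frames [Z, L, W]
M → miss, evict Z, frames [L, W, M]
W → hit
U → miss, evict L, frames [W, M, U]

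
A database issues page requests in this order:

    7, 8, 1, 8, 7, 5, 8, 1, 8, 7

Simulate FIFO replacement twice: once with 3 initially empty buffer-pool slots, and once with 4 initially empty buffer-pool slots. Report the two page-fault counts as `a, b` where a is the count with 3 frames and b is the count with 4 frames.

3 frames: F F F . . F . . . F → 5 faults.
4 frames: F F F . . F . . . . → 4 faults.
4 < 5: adding a frame reduced faults, as is typical.

5, 4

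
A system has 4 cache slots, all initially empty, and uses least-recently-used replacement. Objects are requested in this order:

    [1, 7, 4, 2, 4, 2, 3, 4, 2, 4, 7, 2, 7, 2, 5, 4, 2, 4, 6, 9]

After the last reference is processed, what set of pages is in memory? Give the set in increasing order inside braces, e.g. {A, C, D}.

{2, 4, 6, 9}

1 -> miss, frames [1]
7 -> miss, frames [1, 7]
4 -> miss, frames [1, 7, 4]
2 -> miss, frames [1, 7, 4, 2]
4 -> hit
2 -> hit
3 -> miss, evict 1, frames [7, 4, 2, 3]
4 -> hit
2 -> hit
4 -> hit
7 -> hit
2 -> hit
7 -> hit
2 -> hit
5 -> miss, evict 3, frames [4, 7, 2, 5]
4 -> hit
2 -> hit
4 -> hit
6 -> miss, evict 7, frames [5, 2, 4, 6]
9 -> miss, evict 5, frames [2, 4, 6, 9]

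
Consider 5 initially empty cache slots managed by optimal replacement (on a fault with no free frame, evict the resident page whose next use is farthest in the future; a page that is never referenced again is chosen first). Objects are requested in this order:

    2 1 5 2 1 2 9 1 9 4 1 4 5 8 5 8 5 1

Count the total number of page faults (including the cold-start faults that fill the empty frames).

6

2: fault, frames [2]
1: fault, frames [2, 1]
5: fault, frames [2, 1, 5]
2: hit
1: hit
2: hit
9: fault, frames [2, 1, 5, 9]
1: hit
9: hit
4: fault, frames [2, 1, 5, 9, 4]
1: hit
4: hit
5: hit
8: fault, evict 4, frames [2, 1, 5, 9, 8]
5: hit
8: hit
5: hit
1: hit
Page faults: 6.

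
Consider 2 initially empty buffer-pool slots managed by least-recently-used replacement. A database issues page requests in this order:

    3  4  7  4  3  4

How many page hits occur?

3 -> miss, frames [3]
4 -> miss, frames [3, 4]
7 -> miss, evict 3, frames [4, 7]
4 -> hit
3 -> miss, evict 7, frames [4, 3]
4 -> hit
Hits: 2.

2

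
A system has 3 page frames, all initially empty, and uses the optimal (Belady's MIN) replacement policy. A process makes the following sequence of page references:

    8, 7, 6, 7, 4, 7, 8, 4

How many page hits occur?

8 → fault, frames [8]
7 → fault, frames [8, 7]
6 → fault, frames [8, 7, 6]
7 → hit
4 → fault, evict 6, frames [8, 7, 4]
7 → hit
8 → hit
4 → hit
Hits: 4.

4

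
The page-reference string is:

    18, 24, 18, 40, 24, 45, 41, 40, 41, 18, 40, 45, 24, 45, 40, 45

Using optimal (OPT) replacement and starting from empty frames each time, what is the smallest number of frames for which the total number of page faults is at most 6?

f=1: 16 faults
f=2: 9 faults
f=3: 7 faults
f=4: 6 faults
f=5: 5 faults
Smallest f with faults ≤ 6 is 4.

4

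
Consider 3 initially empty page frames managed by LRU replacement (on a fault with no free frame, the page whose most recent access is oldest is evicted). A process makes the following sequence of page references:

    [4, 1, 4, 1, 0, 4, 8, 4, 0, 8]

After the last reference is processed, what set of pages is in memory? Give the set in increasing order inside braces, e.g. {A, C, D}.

{0, 4, 8}

4 → fault, frames {4}
1 → fault, frames {4,1}
4 → hit
1 → hit
0 → fault, frames {4,1,0}
4 → hit
8 → fault, evict 1, frames {0,4,8}
4 → hit
0 → hit
8 → hit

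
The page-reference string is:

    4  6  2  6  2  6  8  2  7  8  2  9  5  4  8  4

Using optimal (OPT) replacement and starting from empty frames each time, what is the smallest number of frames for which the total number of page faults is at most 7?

4

f=1: 16 faults
f=2: 9 faults
f=3: 8 faults
f=4: 7 faults
f=5: 7 faults
f=6: 7 faults
f=7: 7 faults
Smallest f with faults ≤ 7 is 4.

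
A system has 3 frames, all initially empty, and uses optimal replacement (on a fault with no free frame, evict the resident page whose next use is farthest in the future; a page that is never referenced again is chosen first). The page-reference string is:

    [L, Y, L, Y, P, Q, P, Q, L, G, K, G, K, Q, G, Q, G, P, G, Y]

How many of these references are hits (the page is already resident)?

L → fault, frames [L]
Y → fault, frames [L, Y]
L → hit
Y → hit
P → fault, frames [L, Y, P]
Q → fault, evict Y, frames [L, P, Q]
P → hit
Q → hit
L → hit
G → fault, evict L, frames [P, Q, G]
K → fault, evict P, frames [Q, G, K]
G → hit
K → hit
Q → hit
G → hit
Q → hit
G → hit
P → fault, evict K, frames [Q, G, P]
G → hit
Y → fault, evict P, frames [Q, G, Y]
Hits: 12.

12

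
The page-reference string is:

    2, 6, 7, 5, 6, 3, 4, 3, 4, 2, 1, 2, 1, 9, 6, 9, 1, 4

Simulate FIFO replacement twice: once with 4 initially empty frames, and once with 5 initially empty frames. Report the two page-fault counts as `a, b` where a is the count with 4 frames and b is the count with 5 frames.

11, 10

4 frames: F F F F . F F . . F F . . F F . . F → 11 faults.
5 frames: F F F F . F F . . F F . . F F . . . → 10 faults.
10 < 11: adding a frame reduced faults, as is typical.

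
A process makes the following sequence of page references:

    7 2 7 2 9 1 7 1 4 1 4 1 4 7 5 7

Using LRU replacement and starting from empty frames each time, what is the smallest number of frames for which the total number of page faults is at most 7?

f=1: 16 faults
f=2: 8 faults
f=3: 7 faults
f=4: 6 faults
f=5: 6 faults
f=6: 6 faults
Smallest f with faults ≤ 7 is 3.

3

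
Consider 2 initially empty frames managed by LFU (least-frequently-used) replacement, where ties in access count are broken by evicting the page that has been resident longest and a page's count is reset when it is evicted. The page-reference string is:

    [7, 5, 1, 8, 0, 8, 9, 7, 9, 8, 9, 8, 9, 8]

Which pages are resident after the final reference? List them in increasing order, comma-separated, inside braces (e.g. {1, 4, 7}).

7 → miss, frames [7]
5 → miss, frames [7, 5]
1 → miss, evict 7, frames [5, 1]
8 → miss, evict 5, frames [1, 8]
0 → miss, evict 1, frames [8, 0]
8 → hit
9 → miss, evict 0, frames [8, 9]
7 → miss, evict 9, frames [8, 7]
9 → miss, evict 7, frames [8, 9]
8 → hit
9 → hit
8 → hit
9 → hit
8 → hit

{8, 9}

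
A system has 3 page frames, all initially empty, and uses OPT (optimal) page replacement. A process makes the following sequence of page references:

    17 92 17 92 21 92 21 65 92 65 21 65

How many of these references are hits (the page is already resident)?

17: miss, frames {17}
92: miss, frames {17,92}
17: hit
92: hit
21: miss, frames {17,92,21}
92: hit
21: hit
65: miss, evict 17, frames {92,21,65}
92: hit
65: hit
21: hit
65: hit
Hits: 8.

8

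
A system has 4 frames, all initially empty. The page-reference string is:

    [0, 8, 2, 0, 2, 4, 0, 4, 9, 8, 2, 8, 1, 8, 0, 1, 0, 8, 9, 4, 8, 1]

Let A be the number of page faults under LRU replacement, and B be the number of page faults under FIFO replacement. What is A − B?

3

Under LRU: F F F . . F . . F F F . F . F . . . F F . F → 12 faults.
Under FIFO: F F F . . F . . F . . . F F F . . . . F . . → 9 faults.
A − B = 12 − 9 = 3.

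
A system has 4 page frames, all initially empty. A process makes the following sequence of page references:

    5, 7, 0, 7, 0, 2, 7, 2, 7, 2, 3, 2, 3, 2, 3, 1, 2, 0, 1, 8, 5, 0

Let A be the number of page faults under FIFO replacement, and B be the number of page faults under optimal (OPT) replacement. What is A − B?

Under FIFO: F F F . . F . . . . F . . . . F . . . F F F → 9 faults.
Under OPT: F F F . . F . . . . F . . . . F . . . F . . → 7 faults.
A − B = 9 − 7 = 2.

2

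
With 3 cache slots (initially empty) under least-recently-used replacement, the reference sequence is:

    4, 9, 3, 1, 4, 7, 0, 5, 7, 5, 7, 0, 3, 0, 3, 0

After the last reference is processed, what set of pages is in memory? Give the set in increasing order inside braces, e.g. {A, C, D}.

4: miss, frames [4]
9: miss, frames [4, 9]
3: miss, frames [4, 9, 3]
1: miss, evict 4, frames [9, 3, 1]
4: miss, evict 9, frames [3, 1, 4]
7: miss, evict 3, frames [1, 4, 7]
0: miss, evict 1, frames [4, 7, 0]
5: miss, evict 4, frames [7, 0, 5]
7: hit
5: hit
7: hit
0: hit
3: miss, evict 5, frames [7, 0, 3]
0: hit
3: hit
0: hit

{0, 3, 7}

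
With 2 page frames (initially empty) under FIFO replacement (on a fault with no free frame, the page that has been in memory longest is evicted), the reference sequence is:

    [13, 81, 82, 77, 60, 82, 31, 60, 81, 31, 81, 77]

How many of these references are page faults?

13 → fault, frames [13]
81 → fault, frames [13, 81]
82 → fault, evict 13, frames [81, 82]
77 → fault, evict 81, frames [82, 77]
60 → fault, evict 82, frames [77, 60]
82 → fault, evict 77, frames [60, 82]
31 → fault, evict 60, frames [82, 31]
60 → fault, evict 82, frames [31, 60]
81 → fault, evict 31, frames [60, 81]
31 → fault, evict 60, frames [81, 31]
81 → hit
77 → fault, evict 81, frames [31, 77]
Page faults: 11.

11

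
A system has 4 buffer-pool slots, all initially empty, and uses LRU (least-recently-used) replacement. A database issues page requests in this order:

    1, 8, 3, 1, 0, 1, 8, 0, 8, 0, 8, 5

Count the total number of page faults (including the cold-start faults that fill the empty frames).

1 → miss, frames (1)
8 → miss, frames (1 8)
3 → miss, frames (1 8 3)
1 → hit
0 → miss, frames (8 3 1 0)
1 → hit
8 → hit
0 → hit
8 → hit
0 → hit
8 → hit
5 → miss, evict 3, frames (1 0 8 5)
Page faults: 5.

5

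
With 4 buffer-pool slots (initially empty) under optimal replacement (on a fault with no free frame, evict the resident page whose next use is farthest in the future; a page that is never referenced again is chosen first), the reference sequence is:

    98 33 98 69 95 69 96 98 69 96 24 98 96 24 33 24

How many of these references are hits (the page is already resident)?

98: fault, frames [98]
33: fault, frames [98, 33]
98: hit
69: fault, frames [98, 33, 69]
95: fault, frames [98, 33, 69, 95]
69: hit
96: fault, evict 95, frames [98, 33, 69, 96]
98: hit
69: hit
96: hit
24: fault, evict 69, frames [98, 33, 96, 24]
98: hit
96: hit
24: hit
33: hit
24: hit
Hits: 10.

10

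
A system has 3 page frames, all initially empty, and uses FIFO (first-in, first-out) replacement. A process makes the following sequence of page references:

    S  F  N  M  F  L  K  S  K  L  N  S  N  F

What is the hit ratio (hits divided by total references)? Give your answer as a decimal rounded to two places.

0.36

S: fault, frames {S}
F: fault, frames {S,F}
N: fault, frames {S,F,N}
M: fault, evict S, frames {F,N,M}
F: hit
L: fault, evict F, frames {N,M,L}
K: fault, evict N, frames {M,L,K}
S: fault, evict M, frames {L,K,S}
K: hit
L: hit
N: fault, evict L, frames {K,S,N}
S: hit
N: hit
F: fault, evict K, frames {S,N,F}
Hits: 5 of 14 references → 5/14 = 0.3571.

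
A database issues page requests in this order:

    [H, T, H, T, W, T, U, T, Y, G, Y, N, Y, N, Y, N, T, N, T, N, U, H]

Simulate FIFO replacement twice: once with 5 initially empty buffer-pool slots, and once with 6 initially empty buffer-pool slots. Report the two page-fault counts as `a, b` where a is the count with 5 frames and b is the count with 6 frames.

5 frames: F F . . F . F . F F . F . . . . F . . . . F → 9 faults.
6 frames: F F . . F . F . F F . F . . . . . . . . . F → 8 faults.
8 < 9: adding a frame reduced faults, as is typical.

9, 8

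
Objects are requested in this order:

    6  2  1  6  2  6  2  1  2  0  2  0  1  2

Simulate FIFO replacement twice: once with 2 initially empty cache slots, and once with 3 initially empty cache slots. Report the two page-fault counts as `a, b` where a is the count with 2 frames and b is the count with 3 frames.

2 frames: F F F F F . . F . F F . F . → 9 faults.
3 frames: F F F . . . . . . F . . . . → 4 faults.
4 < 9: adding a frame reduced faults, as is typical.

9, 4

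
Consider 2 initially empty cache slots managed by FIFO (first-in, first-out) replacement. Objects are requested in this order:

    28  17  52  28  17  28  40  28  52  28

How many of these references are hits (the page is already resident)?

2

28: fault, frames (28)
17: fault, frames (28 17)
52: fault, evict 28, frames (17 52)
28: fault, evict 17, frames (52 28)
17: fault, evict 52, frames (28 17)
28: hit
40: fault, evict 28, frames (17 40)
28: fault, evict 17, frames (40 28)
52: fault, evict 40, frames (28 52)
28: hit
Hits: 2.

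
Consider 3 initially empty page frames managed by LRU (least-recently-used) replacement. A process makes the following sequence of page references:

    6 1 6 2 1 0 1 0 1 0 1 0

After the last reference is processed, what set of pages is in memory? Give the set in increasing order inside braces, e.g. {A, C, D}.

{0, 1, 2}

6 → fault, frames [6]
1 → fault, frames [6, 1]
6 → hit
2 → fault, frames [1, 6, 2]
1 → hit
0 → fault, evict 6, frames [2, 1, 0]
1 → hit
0 → hit
1 → hit
0 → hit
1 → hit
0 → hit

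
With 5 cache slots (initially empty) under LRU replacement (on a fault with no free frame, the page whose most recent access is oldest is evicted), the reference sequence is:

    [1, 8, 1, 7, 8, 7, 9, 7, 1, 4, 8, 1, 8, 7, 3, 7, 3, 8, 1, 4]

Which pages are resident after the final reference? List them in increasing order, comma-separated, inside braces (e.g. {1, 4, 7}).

{1, 3, 4, 7, 8}

1: fault, frames {1}
8: fault, frames {1,8}
1: hit
7: fault, frames {8,1,7}
8: hit
7: hit
9: fault, frames {1,8,7,9}
7: hit
1: hit
4: fault, frames {8,9,7,1,4}
8: hit
1: hit
8: hit
7: hit
3: fault, evict 9, frames {4,1,8,7,3}
7: hit
3: hit
8: hit
1: hit
4: hit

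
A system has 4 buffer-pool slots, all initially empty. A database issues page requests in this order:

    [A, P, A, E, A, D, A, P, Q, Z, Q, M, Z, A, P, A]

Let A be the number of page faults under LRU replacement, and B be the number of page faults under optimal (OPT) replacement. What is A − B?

2

Under LRU: F F . F . F . . F F . F . F F . → 9 faults.
Under OPT: F F . F . F . . F F . F . . . . → 7 faults.
A − B = 9 − 7 = 2.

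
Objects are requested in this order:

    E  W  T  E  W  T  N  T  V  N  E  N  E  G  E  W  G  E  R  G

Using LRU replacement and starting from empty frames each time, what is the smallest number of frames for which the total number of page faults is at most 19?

2

f=1: 20 faults
f=2: 16 faults
f=3: 9 faults
f=4: 9 faults
f=5: 8 faults
f=6: 7 faults
f=7: 7 faults
Smallest f with faults ≤ 19 is 2.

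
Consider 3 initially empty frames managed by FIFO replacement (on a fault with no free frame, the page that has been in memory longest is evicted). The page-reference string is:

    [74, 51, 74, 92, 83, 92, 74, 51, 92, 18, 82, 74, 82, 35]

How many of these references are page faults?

11

74 -> miss, frames {74}
51 -> miss, frames {74,51}
74 -> hit
92 -> miss, frames {74,51,92}
83 -> miss, evict 74, frames {51,92,83}
92 -> hit
74 -> miss, evict 51, frames {92,83,74}
51 -> miss, evict 92, frames {83,74,51}
92 -> miss, evict 83, frames {74,51,92}
18 -> miss, evict 74, frames {51,92,18}
82 -> miss, evict 51, frames {92,18,82}
74 -> miss, evict 92, frames {18,82,74}
82 -> hit
35 -> miss, evict 18, frames {82,74,35}
Page faults: 11.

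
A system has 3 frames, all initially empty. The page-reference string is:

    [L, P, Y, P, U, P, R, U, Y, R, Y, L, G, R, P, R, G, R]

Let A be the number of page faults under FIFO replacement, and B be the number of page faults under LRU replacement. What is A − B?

-1

Under FIFO: F F F . F . F . . . . F F . F F . . → 9 faults.
Under LRU: F F F . F . F . F . . F F F F . . . → 10 faults.
A − B = 9 − 10 = -1.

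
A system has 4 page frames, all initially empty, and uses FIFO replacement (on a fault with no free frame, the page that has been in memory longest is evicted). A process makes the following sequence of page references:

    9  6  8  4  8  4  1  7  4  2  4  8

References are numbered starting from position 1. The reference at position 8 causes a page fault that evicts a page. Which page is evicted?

6

pos 1: 9: fault, frames {9}
pos 2: 6: fault, frames {9,6}
pos 3: 8: fault, frames {9,6,8}
pos 4: 4: fault, frames {9,6,8,4}
pos 5: 8: hit
pos 6: 4: hit
pos 7: 1: fault, evict 9, frames {6,8,4,1}
pos 8: 7: fault, evict 6, frames {8,4,1,7}
At position 8, page 6 is evicted.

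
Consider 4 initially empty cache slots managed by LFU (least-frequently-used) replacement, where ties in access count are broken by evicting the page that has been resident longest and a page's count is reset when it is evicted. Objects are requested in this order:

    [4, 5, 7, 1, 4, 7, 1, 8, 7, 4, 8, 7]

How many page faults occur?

4: fault, frames (4)
5: fault, frames (4 5)
7: fault, frames (4 5 7)
1: fault, frames (4 5 7 1)
4: hit
7: hit
1: hit
8: fault, evict 5, frames (4 7 1 8)
7: hit
4: hit
8: hit
7: hit
Page faults: 5.

5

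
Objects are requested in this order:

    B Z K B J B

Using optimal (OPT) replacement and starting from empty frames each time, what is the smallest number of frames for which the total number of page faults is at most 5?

f=1: 6 faults
f=2: 4 faults
f=3: 4 faults
f=4: 4 faults
Smallest f with faults ≤ 5 is 2.

2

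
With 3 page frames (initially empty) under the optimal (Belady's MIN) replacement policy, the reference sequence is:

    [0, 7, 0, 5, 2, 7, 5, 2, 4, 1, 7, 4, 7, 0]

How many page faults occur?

7

0 -> fault, frames {0}
7 -> fault, frames {0,7}
0 -> hit
5 -> fault, frames {0,7,5}
2 -> fault, evict 0, frames {7,5,2}
7 -> hit
5 -> hit
2 -> hit
4 -> fault, evict 2, frames {7,5,4}
1 -> fault, evict 5, frames {7,4,1}
7 -> hit
4 -> hit
7 -> hit
0 -> fault, evict 1, frames {7,4,0}
Page faults: 7.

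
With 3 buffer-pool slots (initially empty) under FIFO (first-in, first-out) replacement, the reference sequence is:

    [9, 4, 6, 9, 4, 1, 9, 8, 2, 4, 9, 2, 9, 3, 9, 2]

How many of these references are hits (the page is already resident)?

5

9: fault, frames (9)
4: fault, frames (9 4)
6: fault, frames (9 4 6)
9: hit
4: hit
1: fault, evict 9, frames (4 6 1)
9: fault, evict 4, frames (6 1 9)
8: fault, evict 6, frames (1 9 8)
2: fault, evict 1, frames (9 8 2)
4: fault, evict 9, frames (8 2 4)
9: fault, evict 8, frames (2 4 9)
2: hit
9: hit
3: fault, evict 2, frames (4 9 3)
9: hit
2: fault, evict 4, frames (9 3 2)
Hits: 5.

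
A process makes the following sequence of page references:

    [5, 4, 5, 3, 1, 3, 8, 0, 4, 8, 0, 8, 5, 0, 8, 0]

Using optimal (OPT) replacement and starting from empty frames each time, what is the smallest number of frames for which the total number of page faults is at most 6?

f=1: 16 faults
f=2: 10 faults
f=3: 7 faults
f=4: 6 faults
f=5: 6 faults
f=6: 6 faults
Smallest f with faults ≤ 6 is 4.

4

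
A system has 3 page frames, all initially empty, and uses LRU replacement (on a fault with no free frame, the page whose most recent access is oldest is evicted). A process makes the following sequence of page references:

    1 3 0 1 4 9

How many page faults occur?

1 → miss, frames [1]
3 → miss, frames [1, 3]
0 → miss, frames [1, 3, 0]
1 → hit
4 → miss, evict 3, frames [0, 1, 4]
9 → miss, evict 0, frames [1, 4, 9]
Page faults: 5.

5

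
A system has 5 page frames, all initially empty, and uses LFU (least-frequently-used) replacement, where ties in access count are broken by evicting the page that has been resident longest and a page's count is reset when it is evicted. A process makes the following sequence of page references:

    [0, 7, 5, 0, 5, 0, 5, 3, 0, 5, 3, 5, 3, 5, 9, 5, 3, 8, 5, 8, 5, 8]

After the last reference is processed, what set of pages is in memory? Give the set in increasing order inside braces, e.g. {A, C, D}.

0 → miss, frames {0}
7 → miss, frames {0,7}
5 → miss, frames {0,7,5}
0 → hit
5 → hit
0 → hit
5 → hit
3 → miss, frames {0,7,5,3}
0 → hit
5 → hit
3 → hit
5 → hit
3 → hit
5 → hit
9 → miss, frames {0,7,5,3,9}
5 → hit
3 → hit
8 → miss, evict 7, frames {0,5,3,9,8}
5 → hit
8 → hit
5 → hit
8 → hit

{0, 3, 5, 8, 9}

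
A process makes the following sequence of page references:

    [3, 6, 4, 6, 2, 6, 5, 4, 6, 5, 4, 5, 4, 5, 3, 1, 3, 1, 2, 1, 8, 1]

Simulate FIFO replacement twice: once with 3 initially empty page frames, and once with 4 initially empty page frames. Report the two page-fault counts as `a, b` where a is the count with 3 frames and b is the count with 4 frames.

3 frames: F F F . F . F . F . F . . . F F . . F . F . → 11 faults.
4 frames: F F F . F . F . . . . . . . F F . . . . F . → 8 faults.
8 < 11: adding a frame reduced faults, as is typical.

11, 8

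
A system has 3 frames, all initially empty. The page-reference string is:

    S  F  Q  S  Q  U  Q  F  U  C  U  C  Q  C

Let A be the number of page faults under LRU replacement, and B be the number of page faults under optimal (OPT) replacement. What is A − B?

2

Under LRU: F F F . . F . F . F . . F . → 7 faults.
Under OPT: F F F . . F . . . F . . . . → 5 faults.
A − B = 7 − 5 = 2.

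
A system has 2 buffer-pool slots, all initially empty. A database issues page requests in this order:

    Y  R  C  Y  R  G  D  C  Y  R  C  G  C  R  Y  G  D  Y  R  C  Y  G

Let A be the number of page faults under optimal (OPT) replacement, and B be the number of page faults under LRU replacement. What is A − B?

Under OPT: F F F . F F F . F F . F . F F . F . F F . F → 15 faults.
Under LRU: F F F F F F F F F F F F . F F F F F F F F F → 21 faults.
A − B = 15 − 21 = -6.

-6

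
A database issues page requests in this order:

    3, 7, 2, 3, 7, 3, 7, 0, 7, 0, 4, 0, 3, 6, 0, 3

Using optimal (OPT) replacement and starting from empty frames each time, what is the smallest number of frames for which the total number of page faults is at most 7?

f=1: 16 faults
f=2: 9 faults
f=3: 6 faults
f=4: 6 faults
f=5: 6 faults
f=6: 6 faults
Smallest f with faults ≤ 7 is 3.

3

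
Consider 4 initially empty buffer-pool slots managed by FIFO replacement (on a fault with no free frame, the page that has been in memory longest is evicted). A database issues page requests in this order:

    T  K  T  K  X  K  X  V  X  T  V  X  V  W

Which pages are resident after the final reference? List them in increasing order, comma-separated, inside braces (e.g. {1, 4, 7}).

{K, V, W, X}

T -> miss, frames [T]
K -> miss, frames [T, K]
T -> hit
K -> hit
X -> miss, frames [T, K, X]
K -> hit
X -> hit
V -> miss, frames [T, K, X, V]
X -> hit
T -> hit
V -> hit
X -> hit
V -> hit
W -> miss, evict T, frames [K, X, V, W]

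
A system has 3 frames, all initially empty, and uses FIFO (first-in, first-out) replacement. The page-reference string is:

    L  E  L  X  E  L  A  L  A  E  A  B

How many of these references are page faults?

7

L -> miss, frames [L]
E -> miss, frames [L, E]
L -> hit
X -> miss, frames [L, E, X]
E -> hit
L -> hit
A -> miss, evict L, frames [E, X, A]
L -> miss, evict E, frames [X, A, L]
A -> hit
E -> miss, evict X, frames [A, L, E]
A -> hit
B -> miss, evict A, frames [L, E, B]
Page faults: 7.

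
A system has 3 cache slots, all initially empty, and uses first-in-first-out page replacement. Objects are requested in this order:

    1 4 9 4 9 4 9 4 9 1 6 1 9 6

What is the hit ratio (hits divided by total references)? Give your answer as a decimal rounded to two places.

1 -> fault, frames [1]
4 -> fault, frames [1, 4]
9 -> fault, frames [1, 4, 9]
4 -> hit
9 -> hit
4 -> hit
9 -> hit
4 -> hit
9 -> hit
1 -> hit
6 -> fault, evict 1, frames [4, 9, 6]
1 -> fault, evict 4, frames [9, 6, 1]
9 -> hit
6 -> hit
Hits: 9 of 14 references → 9/14 = 0.6429.

0.64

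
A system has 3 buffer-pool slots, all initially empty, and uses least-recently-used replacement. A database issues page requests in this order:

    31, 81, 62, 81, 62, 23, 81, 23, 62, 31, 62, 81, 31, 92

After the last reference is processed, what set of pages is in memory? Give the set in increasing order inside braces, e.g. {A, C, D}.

31: fault, frames {31}
81: fault, frames {31,81}
62: fault, frames {31,81,62}
81: hit
62: hit
23: fault, evict 31, frames {81,62,23}
81: hit
23: hit
62: hit
31: fault, evict 81, frames {23,62,31}
62: hit
81: fault, evict 23, frames {31,62,81}
31: hit
92: fault, evict 62, frames {81,31,92}

{31, 81, 92}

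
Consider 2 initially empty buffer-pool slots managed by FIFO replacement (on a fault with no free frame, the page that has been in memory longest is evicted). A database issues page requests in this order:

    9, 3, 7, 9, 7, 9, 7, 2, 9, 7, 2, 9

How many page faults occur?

7

9: miss, frames (9)
3: miss, frames (9 3)
7: miss, evict 9, frames (3 7)
9: miss, evict 3, frames (7 9)
7: hit
9: hit
7: hit
2: miss, evict 7, frames (9 2)
9: hit
7: miss, evict 9, frames (2 7)
2: hit
9: miss, evict 2, frames (7 9)
Page faults: 7.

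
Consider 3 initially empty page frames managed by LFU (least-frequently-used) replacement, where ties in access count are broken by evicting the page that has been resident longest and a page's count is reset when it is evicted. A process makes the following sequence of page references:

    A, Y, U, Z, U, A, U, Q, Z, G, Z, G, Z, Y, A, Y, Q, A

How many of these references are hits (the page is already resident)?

A -> fault, frames {A}
Y -> fault, frames {A,Y}
U -> fault, frames {A,Y,U}
Z -> fault, evict A, frames {Y,U,Z}
U -> hit
A -> fault, evict Y, frames {U,Z,A}
U -> hit
Q -> fault, evict Z, frames {U,A,Q}
Z -> fault, evict A, frames {U,Q,Z}
G -> fault, evict Q, frames {U,Z,G}
Z -> hit
G -> hit
Z -> hit
Y -> fault, evict G, frames {U,Z,Y}
A -> fault, evict Y, frames {U,Z,A}
Y -> fault, evict A, frames {U,Z,Y}
Q -> fault, evict Y, frames {U,Z,Q}
A -> fault, evict Q, frames {U,Z,A}
Hits: 5.

5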